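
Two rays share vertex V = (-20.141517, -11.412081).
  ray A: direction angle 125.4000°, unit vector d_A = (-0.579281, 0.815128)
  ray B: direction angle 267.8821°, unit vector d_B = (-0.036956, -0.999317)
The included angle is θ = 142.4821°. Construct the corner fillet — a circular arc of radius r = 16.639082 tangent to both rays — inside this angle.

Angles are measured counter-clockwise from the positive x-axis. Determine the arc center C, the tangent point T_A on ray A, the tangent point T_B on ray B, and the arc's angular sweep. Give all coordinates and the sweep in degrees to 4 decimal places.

center=(-36.9781,-16.4444) T_A=(-23.4151,-6.8057) T_B=(-20.3504,-17.0593) sweep=37.5179

bisector direction at 196.6411° = (-0.958118,-0.286375)
center distance |VC| = r/sin(θ/2) = 16.639082/sin(71.2411°) = 17.572537
C = V + |VC|·bis = (-36.9781,-16.4444)
T_A = V + ((C−V)·d_A)·d_A = V + 5.6511·d_A = (-23.4151,-6.8057)
T_B = V + ((C−V)·d_B)·d_B = V + 5.6511·d_B = (-20.3504,-17.0593)
sweep = 180° − θ = 37.5179°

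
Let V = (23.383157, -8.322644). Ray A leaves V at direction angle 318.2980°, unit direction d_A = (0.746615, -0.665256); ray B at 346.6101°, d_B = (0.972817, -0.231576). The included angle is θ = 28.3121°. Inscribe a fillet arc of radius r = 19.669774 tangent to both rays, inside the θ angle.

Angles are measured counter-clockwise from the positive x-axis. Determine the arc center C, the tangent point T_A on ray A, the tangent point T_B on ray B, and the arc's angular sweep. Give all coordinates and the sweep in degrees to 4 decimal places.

bisector direction at 332.4540° = (0.886640,-0.462460)
center distance |VC| = r/sin(θ/2) = 19.669774/sin(14.1561°) = 80.428026
C = V + |VC|·bis = (94.6939,-45.5174)
T_A = V + ((C−V)·d_A)·d_A = V + 77.9857·d_A = (81.6084,-60.2031)
T_B = V + ((C−V)·d_B)·d_B = V + 77.9857·d_B = (99.2489,-26.3823)
sweep = 180° − θ = 151.6879°

center=(94.6939,-45.5174) T_A=(81.6084,-60.2031) T_B=(99.2489,-26.3823) sweep=151.6879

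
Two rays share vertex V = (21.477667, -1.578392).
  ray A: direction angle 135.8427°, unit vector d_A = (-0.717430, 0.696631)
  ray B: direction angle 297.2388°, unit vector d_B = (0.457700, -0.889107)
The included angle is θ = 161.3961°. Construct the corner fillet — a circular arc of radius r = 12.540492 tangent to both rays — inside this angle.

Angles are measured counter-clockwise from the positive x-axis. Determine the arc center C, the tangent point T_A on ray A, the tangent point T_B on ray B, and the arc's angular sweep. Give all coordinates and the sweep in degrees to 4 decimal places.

center=(11.2680,-9.1444) T_A=(20.0040,-0.1475) T_B=(22.4178,-3.4046) sweep=18.6039

bisector direction at 216.5408° = (-0.803434,-0.595394)
center distance |VC| = r/sin(θ/2) = 12.540492/sin(80.6980°) = 12.707594
C = V + |VC|·bis = (11.2680,-9.1444)
T_A = V + ((C−V)·d_A)·d_A = V + 2.0540·d_A = (20.0040,-0.1475)
T_B = V + ((C−V)·d_B)·d_B = V + 2.0540·d_B = (22.4178,-3.4046)
sweep = 180° − θ = 18.6039°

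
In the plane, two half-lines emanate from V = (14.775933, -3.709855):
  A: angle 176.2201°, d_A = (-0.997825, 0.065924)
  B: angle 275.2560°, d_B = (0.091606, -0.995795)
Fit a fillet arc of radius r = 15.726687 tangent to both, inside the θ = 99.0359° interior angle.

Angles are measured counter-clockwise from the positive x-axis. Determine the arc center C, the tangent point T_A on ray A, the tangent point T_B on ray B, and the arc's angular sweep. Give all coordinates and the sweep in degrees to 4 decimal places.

bisector direction at 225.7380° = (-0.697940,-0.716156)
center distance |VC| = r/sin(θ/2) = 15.726687/sin(49.5179°) = 20.676430
C = V + |VC|·bis = (0.3450,-18.5174)
T_A = V + ((C−V)·d_A)·d_A = V + 13.4233·d_A = (1.3818,-2.8249)
T_B = V + ((C−V)·d_B)·d_B = V + 13.4233·d_B = (16.0056,-17.0768)
sweep = 180° − θ = 80.9641°

center=(0.3450,-18.5174) T_A=(1.3818,-2.8249) T_B=(16.0056,-17.0768) sweep=80.9641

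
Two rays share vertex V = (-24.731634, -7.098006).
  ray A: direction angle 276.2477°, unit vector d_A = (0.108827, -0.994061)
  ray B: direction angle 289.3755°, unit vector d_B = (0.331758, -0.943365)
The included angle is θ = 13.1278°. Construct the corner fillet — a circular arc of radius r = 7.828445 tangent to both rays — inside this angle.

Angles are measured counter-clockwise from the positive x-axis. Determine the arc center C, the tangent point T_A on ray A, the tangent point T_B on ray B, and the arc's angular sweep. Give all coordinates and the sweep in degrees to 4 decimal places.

center=(-9.5457,-73.8767) T_A=(-17.3276,-74.7286) T_B=(-2.1606,-71.2795) sweep=166.8722

bisector direction at 282.8116° = (0.221746,-0.975104)
center distance |VC| = r/sin(θ/2) = 7.828445/sin(6.5639°) = 68.483598
C = V + |VC|·bis = (-9.5457,-73.8767)
T_A = V + ((C−V)·d_A)·d_A = V + 68.0347·d_A = (-17.3276,-74.7286)
T_B = V + ((C−V)·d_B)·d_B = V + 68.0347·d_B = (-2.1606,-71.2795)
sweep = 180° − θ = 166.8722°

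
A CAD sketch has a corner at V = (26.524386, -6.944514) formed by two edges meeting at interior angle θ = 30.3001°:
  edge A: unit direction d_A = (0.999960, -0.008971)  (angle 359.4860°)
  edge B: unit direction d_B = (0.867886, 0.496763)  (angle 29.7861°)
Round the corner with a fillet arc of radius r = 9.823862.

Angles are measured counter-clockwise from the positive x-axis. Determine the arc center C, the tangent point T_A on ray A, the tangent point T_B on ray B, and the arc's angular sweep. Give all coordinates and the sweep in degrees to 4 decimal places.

bisector direction at 14.6361° = (0.967550,0.252678)
center distance |VC| = r/sin(θ/2) = 9.823862/sin(15.1501°) = 37.589230
C = V + |VC|·bis = (62.8939,2.5535)
T_A = V + ((C−V)·d_A)·d_A = V + 36.2828·d_A = (62.8057,-7.2700)
T_B = V + ((C−V)·d_B)·d_B = V + 36.2828·d_B = (58.0137,11.0795)
sweep = 180° − θ = 149.6999°

center=(62.8939,2.5535) T_A=(62.8057,-7.2700) T_B=(58.0137,11.0795) sweep=149.6999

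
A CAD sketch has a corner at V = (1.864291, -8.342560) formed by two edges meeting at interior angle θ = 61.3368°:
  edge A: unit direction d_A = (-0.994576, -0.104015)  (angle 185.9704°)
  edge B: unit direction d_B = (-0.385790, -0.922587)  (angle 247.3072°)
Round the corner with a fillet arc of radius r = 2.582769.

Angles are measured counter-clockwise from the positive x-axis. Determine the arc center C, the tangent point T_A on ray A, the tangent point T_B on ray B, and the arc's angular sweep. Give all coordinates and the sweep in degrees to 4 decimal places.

bisector direction at 216.6388° = (-0.802414,-0.596768)
center distance |VC| = r/sin(θ/2) = 2.582769/sin(30.6684°) = 5.063572
C = V + |VC|·bis = (-2.1988,-11.3643)
T_A = V + ((C−V)·d_A)·d_A = V + 4.3553·d_A = (-2.4674,-8.7956)
T_B = V + ((C−V)·d_B)·d_B = V + 4.3553·d_B = (0.1840,-12.3607)
sweep = 180° − θ = 118.6632°

center=(-2.1988,-11.3643) T_A=(-2.4674,-8.7956) T_B=(0.1840,-12.3607) sweep=118.6632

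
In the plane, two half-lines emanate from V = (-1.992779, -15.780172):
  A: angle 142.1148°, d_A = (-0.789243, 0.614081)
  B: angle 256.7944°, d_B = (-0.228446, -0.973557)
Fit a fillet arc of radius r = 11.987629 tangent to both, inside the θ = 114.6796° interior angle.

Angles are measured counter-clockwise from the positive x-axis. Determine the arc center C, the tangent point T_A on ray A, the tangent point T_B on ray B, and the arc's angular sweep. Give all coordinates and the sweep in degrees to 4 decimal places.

center=(-15.4188,-20.5226) T_A=(-8.0575,-11.0615) T_B=(-3.7482,-23.2611) sweep=65.3204

bisector direction at 199.4546° = (-0.942906,-0.333060)
center distance |VC| = r/sin(θ/2) = 11.987629/sin(57.3398°) = 14.239019
C = V + |VC|·bis = (-15.4188,-20.5226)
T_A = V + ((C−V)·d_A)·d_A = V + 7.6842·d_A = (-8.0575,-11.0615)
T_B = V + ((C−V)·d_B)·d_B = V + 7.6842·d_B = (-3.7482,-23.2611)
sweep = 180° − θ = 65.3204°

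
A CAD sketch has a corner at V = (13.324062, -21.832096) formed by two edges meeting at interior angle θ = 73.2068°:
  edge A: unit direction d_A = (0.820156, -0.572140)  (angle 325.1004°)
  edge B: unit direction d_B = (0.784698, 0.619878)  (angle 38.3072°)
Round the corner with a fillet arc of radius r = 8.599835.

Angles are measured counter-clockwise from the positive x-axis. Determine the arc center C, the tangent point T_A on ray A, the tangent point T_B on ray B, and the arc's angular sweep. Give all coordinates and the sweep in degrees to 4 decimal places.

center=(27.7403,-21.4033) T_A=(22.8200,-28.4565) T_B=(22.4095,-14.6550) sweep=106.7932

bisector direction at 1.7038° = (0.999558,0.029733)
center distance |VC| = r/sin(θ/2) = 8.599835/sin(36.6034°) = 14.422659
C = V + |VC|·bis = (27.7403,-21.4033)
T_A = V + ((C−V)·d_A)·d_A = V + 11.5783·d_A = (22.8200,-28.4565)
T_B = V + ((C−V)·d_B)·d_B = V + 11.5783·d_B = (22.4095,-14.6550)
sweep = 180° − θ = 106.7932°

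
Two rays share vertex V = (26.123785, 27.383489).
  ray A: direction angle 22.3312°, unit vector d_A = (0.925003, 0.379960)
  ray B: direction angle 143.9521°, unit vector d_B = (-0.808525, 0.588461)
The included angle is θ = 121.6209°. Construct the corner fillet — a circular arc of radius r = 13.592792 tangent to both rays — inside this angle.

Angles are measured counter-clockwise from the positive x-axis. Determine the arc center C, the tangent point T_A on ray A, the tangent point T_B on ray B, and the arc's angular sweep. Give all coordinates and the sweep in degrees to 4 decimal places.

bisector direction at 83.1416° = (0.119415,0.992844)
center distance |VC| = r/sin(θ/2) = 13.592792/sin(60.8105°) = 15.570012
C = V + |VC|·bis = (27.9831,42.8421)
T_A = V + ((C−V)·d_A)·d_A = V + 7.5935·d_A = (33.1478,30.2687)
T_B = V + ((C−V)·d_B)·d_B = V + 7.5935·d_B = (19.9842,31.8520)
sweep = 180° − θ = 58.3791°

center=(27.9831,42.8421) T_A=(33.1478,30.2687) T_B=(19.9842,31.8520) sweep=58.3791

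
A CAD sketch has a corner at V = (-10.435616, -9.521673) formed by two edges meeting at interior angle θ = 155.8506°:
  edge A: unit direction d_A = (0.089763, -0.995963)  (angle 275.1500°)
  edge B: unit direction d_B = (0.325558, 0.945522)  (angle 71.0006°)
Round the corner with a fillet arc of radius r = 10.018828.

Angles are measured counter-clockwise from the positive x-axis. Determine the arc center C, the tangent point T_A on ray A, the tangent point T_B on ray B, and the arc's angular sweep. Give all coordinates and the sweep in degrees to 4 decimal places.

bisector direction at 353.0753° = (0.992705,-0.120565)
center distance |VC| = r/sin(θ/2) = 10.018828/sin(77.9253°) = 10.245503
C = V + |VC|·bis = (-0.2648,-10.7569)
T_A = V + ((C−V)·d_A)·d_A = V + 2.1432·d_A = (-10.2432,-11.6562)
T_B = V + ((C−V)·d_B)·d_B = V + 2.1432·d_B = (-9.7379,-7.4952)
sweep = 180° − θ = 24.1494°

center=(-0.2648,-10.7569) T_A=(-10.2432,-11.6562) T_B=(-9.7379,-7.4952) sweep=24.1494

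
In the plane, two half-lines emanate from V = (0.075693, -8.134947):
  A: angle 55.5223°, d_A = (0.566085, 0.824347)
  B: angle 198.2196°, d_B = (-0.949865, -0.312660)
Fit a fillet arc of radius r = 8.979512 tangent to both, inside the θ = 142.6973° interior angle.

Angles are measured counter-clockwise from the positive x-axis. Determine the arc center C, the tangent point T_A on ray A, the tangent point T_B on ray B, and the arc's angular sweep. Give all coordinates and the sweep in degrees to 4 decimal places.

bisector direction at 126.8710° = (-0.600015,0.799989)
center distance |VC| = r/sin(θ/2) = 8.979512/sin(71.3487°) = 9.477236
C = V + |VC|·bis = (-5.6108,-0.5533)
T_A = V + ((C−V)·d_A)·d_A = V + 3.0309·d_A = (1.7914,-5.6364)
T_B = V + ((C−V)·d_B)·d_B = V + 3.0309·d_B = (-2.8033,-9.0826)
sweep = 180° − θ = 37.3027°

center=(-5.6108,-0.5533) T_A=(1.7914,-5.6364) T_B=(-2.8033,-9.0826) sweep=37.3027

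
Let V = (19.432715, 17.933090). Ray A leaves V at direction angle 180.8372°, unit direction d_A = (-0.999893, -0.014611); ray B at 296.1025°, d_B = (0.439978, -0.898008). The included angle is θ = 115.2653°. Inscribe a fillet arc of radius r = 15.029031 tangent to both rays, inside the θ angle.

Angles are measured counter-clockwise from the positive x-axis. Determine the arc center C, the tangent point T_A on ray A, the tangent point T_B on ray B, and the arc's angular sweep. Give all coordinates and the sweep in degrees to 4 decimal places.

center=(10.1276,2.7665) T_A=(9.9080,17.7939) T_B=(23.6238,9.3789) sweep=64.7347

bisector direction at 238.4698° = (-0.522947,-0.852365)
center distance |VC| = r/sin(θ/2) = 15.029031/sin(57.6326°) = 17.793561
C = V + |VC|·bis = (10.1276,2.7665)
T_A = V + ((C−V)·d_A)·d_A = V + 9.5257·d_A = (9.9080,17.7939)
T_B = V + ((C−V)·d_B)·d_B = V + 9.5257·d_B = (23.6238,9.3789)
sweep = 180° − θ = 64.7347°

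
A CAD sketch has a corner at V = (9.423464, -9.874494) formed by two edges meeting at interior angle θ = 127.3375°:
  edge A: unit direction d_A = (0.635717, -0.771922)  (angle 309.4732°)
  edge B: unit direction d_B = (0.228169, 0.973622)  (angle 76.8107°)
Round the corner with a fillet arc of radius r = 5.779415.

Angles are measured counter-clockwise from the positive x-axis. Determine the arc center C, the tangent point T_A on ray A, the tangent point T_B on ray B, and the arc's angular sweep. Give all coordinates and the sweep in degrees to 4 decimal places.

bisector direction at 13.1420° = (0.973810,0.227364)
center distance |VC| = r/sin(θ/2) = 5.779415/sin(63.6688°) = 6.448479
C = V + |VC|·bis = (15.7031,-8.4083)
T_A = V + ((C−V)·d_A)·d_A = V + 2.8603·d_A = (11.2418,-12.0824)
T_B = V + ((C−V)·d_B)·d_B = V + 2.8603·d_B = (10.0761,-7.0897)
sweep = 180° − θ = 52.6625°

center=(15.7031,-8.4083) T_A=(11.2418,-12.0824) T_B=(10.0761,-7.0897) sweep=52.6625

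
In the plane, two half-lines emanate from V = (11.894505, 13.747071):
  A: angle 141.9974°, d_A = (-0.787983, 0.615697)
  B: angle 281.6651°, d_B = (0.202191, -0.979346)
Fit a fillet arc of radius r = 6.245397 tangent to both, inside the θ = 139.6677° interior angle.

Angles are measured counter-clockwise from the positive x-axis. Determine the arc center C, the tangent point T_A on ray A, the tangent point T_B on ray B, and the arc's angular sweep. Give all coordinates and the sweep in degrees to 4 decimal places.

center=(6.2419,10.2380) T_A=(10.0871,15.1593) T_B=(12.3583,11.5008) sweep=40.3323

bisector direction at 211.8313° = (-0.849605,-0.527419)
center distance |VC| = r/sin(θ/2) = 6.245397/sin(69.8338°) = 6.653263
C = V + |VC|·bis = (6.2419,10.2380)
T_A = V + ((C−V)·d_A)·d_A = V + 2.2937·d_A = (10.0871,15.1593)
T_B = V + ((C−V)·d_B)·d_B = V + 2.2937·d_B = (12.3583,11.5008)
sweep = 180° − θ = 40.3323°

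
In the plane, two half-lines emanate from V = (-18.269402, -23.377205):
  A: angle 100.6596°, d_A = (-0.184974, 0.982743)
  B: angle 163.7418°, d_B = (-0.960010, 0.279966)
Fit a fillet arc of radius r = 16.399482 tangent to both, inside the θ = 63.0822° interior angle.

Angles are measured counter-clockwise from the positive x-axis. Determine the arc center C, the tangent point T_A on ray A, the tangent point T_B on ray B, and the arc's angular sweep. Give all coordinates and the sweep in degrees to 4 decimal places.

bisector direction at 132.2007° = (-0.671730,0.740796)
center distance |VC| = r/sin(θ/2) = 16.399482/sin(31.5411°) = 31.349965
C = V + |VC|·bis = (-39.3281,-0.1533)
T_A = V + ((C−V)·d_A)·d_A = V + 26.7185·d_A = (-23.2116,2.8802)
T_B = V + ((C−V)·d_B)·d_B = V + 26.7185·d_B = (-43.9194,-15.8969)
sweep = 180° − θ = 116.9178°

center=(-39.3281,-0.1533) T_A=(-23.2116,2.8802) T_B=(-43.9194,-15.8969) sweep=116.9178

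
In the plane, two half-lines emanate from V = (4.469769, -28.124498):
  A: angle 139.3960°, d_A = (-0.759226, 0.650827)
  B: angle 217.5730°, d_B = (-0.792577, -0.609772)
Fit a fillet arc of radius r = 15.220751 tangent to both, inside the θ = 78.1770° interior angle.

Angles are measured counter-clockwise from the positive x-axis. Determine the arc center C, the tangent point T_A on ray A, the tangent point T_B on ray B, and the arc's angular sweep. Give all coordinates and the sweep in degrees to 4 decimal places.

center=(-19.6618,-27.4861) T_A=(-9.7557,-15.9301) T_B=(-10.3806,-39.5497) sweep=101.8230

bisector direction at 178.4845° = (-0.999650,0.026447)
center distance |VC| = r/sin(θ/2) = 15.220751/sin(39.0885°) = 24.139996
C = V + |VC|·bis = (-19.6618,-27.4861)
T_A = V + ((C−V)·d_A)·d_A = V + 18.7368·d_A = (-9.7557,-15.9301)
T_B = V + ((C−V)·d_B)·d_B = V + 18.7368·d_B = (-10.3806,-39.5497)
sweep = 180° − θ = 101.8230°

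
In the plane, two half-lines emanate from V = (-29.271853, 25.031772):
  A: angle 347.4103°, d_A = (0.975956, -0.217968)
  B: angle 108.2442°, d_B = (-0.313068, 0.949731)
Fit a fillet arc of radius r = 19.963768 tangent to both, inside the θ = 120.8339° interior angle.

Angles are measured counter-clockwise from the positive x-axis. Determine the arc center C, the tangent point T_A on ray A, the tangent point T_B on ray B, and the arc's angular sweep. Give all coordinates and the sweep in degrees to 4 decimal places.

center=(-13.8597,42.0453) T_A=(-18.2112,22.5615) T_B=(-32.8199,35.7953) sweep=59.1661

bisector direction at 47.8273° = (0.671368,0.741124)
center distance |VC| = r/sin(θ/2) = 19.963768/sin(60.4169°) = 22.956332
C = V + |VC|·bis = (-13.8597,42.0453)
T_A = V + ((C−V)·d_A)·d_A = V + 11.3332·d_A = (-18.2112,22.5615)
T_B = V + ((C−V)·d_B)·d_B = V + 11.3332·d_B = (-32.8199,35.7953)
sweep = 180° − θ = 59.1661°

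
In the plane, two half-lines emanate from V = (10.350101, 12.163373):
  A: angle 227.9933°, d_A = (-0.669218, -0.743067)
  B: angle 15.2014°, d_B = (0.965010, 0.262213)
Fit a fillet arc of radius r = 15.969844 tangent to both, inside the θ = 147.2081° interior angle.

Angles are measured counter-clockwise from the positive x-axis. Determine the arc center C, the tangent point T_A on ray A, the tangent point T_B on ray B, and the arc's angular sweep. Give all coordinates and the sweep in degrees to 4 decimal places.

bisector direction at 301.5974° = (0.523947,-0.851751)
center distance |VC| = r/sin(θ/2) = 15.969844/sin(73.6041°) = 16.646804
C = V + |VC|·bis = (19.0721,-2.0156)
T_A = V + ((C−V)·d_A)·d_A = V + 4.6990·d_A = (7.2055,8.6717)
T_B = V + ((C−V)·d_B)·d_B = V + 4.6990·d_B = (14.8846,13.3955)
sweep = 180° − θ = 32.7919°

center=(19.0721,-2.0156) T_A=(7.2055,8.6717) T_B=(14.8846,13.3955) sweep=32.7919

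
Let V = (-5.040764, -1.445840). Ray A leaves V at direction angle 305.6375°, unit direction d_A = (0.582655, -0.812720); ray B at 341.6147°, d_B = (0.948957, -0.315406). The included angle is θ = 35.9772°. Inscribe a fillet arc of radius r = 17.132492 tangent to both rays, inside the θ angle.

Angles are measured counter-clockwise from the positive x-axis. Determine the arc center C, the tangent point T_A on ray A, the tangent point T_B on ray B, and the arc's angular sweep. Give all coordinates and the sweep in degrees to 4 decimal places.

center=(39.6264,-34.3459) T_A=(25.7025,-44.3283) T_B=(45.0301,-18.0879) sweep=144.0228

bisector direction at 323.6261° = (0.805164,-0.593052)
center distance |VC| = r/sin(θ/2) = 17.132492/sin(17.9886°) = 55.475881
C = V + |VC|·bis = (39.6264,-34.3459)
T_A = V + ((C−V)·d_A)·d_A = V + 52.7641·d_A = (25.7025,-44.3283)
T_B = V + ((C−V)·d_B)·d_B = V + 52.7641·d_B = (45.0301,-18.0879)
sweep = 180° − θ = 144.0228°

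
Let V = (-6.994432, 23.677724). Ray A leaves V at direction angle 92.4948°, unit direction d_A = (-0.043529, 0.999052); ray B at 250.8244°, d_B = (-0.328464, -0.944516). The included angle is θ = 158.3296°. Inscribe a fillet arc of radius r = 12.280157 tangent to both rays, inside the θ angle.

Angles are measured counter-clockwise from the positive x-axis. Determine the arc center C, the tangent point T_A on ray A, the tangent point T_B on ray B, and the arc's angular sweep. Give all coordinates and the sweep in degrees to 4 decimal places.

center=(-19.3653,25.4913) T_A=(-7.0967,26.0259) T_B=(-7.7664,21.4577) sweep=21.6704

bisector direction at 171.6596° = (-0.989424,0.145054)
center distance |VC| = r/sin(θ/2) = 12.280157/sin(79.1648°) = 12.503062
C = V + |VC|·bis = (-19.3653,25.4913)
T_A = V + ((C−V)·d_A)·d_A = V + 2.3504·d_A = (-7.0967,26.0259)
T_B = V + ((C−V)·d_B)·d_B = V + 2.3504·d_B = (-7.7664,21.4577)
sweep = 180° − θ = 21.6704°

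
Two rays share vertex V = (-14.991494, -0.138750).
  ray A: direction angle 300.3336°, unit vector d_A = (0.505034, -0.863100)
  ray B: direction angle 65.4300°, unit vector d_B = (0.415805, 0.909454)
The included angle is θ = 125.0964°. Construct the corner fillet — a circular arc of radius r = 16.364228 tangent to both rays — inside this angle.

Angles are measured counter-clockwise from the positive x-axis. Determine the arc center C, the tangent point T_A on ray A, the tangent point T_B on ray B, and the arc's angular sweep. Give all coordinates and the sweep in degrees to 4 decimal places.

bisector direction at 2.8818° = (0.998735,0.050276)
center distance |VC| = r/sin(θ/2) = 16.364228/sin(62.5482°) = 18.440666
C = V + |VC|·bis = (3.4259,0.7884)
T_A = V + ((C−V)·d_A)·d_A = V + 8.5012·d_A = (-10.6981,-7.4761)
T_B = V + ((C−V)·d_B)·d_B = V + 8.5012·d_B = (-11.4567,7.5927)
sweep = 180° − θ = 54.9036°

center=(3.4259,0.7884) T_A=(-10.6981,-7.4761) T_B=(-11.4567,7.5927) sweep=54.9036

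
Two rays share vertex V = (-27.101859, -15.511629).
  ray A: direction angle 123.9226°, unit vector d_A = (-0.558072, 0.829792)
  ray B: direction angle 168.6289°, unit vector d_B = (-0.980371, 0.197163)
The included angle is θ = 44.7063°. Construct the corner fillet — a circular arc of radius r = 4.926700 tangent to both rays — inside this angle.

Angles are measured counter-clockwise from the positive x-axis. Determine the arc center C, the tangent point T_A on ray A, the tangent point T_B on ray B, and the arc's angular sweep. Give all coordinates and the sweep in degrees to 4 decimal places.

bisector direction at 146.2757° = (-0.831719,0.555196)
center distance |VC| = r/sin(θ/2) = 4.926700/sin(22.3531°) = 12.954287
C = V + |VC|·bis = (-37.8762,-8.3195)
T_A = V + ((C−V)·d_A)·d_A = V + 11.9809·d_A = (-33.7881,-5.5700)
T_B = V + ((C−V)·d_B)·d_B = V + 11.9809·d_B = (-38.8476,-13.1494)
sweep = 180° − θ = 135.2937°

center=(-37.8762,-8.3195) T_A=(-33.7881,-5.5700) T_B=(-38.8476,-13.1494) sweep=135.2937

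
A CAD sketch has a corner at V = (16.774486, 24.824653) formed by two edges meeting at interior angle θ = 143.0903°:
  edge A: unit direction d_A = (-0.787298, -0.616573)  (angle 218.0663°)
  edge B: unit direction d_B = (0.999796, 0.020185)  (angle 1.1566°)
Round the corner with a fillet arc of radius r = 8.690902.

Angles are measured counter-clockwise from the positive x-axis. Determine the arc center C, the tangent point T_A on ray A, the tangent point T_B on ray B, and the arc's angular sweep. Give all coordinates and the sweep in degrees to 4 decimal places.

bisector direction at 289.6115° = (0.335640,-0.941990)
center distance |VC| = r/sin(θ/2) = 8.690902/sin(71.5452°) = 9.162076
C = V + |VC|·bis = (19.8496,16.1941)
T_A = V + ((C−V)·d_A)·d_A = V + 2.9003·d_A = (14.4911,23.0364)
T_B = V + ((C−V)·d_B)·d_B = V + 2.9003·d_B = (19.6742,24.8832)
sweep = 180° − θ = 36.9097°

center=(19.8496,16.1941) T_A=(14.4911,23.0364) T_B=(19.6742,24.8832) sweep=36.9097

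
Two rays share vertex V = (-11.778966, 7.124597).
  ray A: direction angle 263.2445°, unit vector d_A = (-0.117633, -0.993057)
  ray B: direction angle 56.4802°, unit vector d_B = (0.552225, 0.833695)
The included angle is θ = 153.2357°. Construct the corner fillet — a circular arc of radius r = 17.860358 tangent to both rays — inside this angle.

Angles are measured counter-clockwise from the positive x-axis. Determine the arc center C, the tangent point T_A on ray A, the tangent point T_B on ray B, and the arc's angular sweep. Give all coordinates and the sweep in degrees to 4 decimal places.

bisector direction at 339.8624° = (0.938868,-0.344277)
center distance |VC| = r/sin(θ/2) = 17.860358/sin(76.6179°) = 18.358837
C = V + |VC|·bis = (5.4576,0.8041)
T_A = V + ((C−V)·d_A)·d_A = V + 4.2491·d_A = (-12.2788,2.9050)
T_B = V + ((C−V)·d_B)·d_B = V + 4.2491·d_B = (-9.4325,10.6670)
sweep = 180° − θ = 26.7643°

center=(5.4576,0.8041) T_A=(-12.2788,2.9050) T_B=(-9.4325,10.6670) sweep=26.7643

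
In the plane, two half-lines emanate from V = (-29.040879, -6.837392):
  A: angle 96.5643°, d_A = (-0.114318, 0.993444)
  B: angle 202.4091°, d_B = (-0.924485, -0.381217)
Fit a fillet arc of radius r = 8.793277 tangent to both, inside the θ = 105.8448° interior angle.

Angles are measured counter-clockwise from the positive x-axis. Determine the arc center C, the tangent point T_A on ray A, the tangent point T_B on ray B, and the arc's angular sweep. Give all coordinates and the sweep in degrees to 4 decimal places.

center=(-38.5361,-1.2413) T_A=(-29.8005,-0.2361) T_B=(-35.1840,-9.3705) sweep=74.1552

bisector direction at 149.4867° = (-0.861511,0.507738)
center distance |VC| = r/sin(θ/2) = 8.793277/sin(52.9224°) = 11.021634
C = V + |VC|·bis = (-38.5361,-1.2413)
T_A = V + ((C−V)·d_A)·d_A = V + 6.6449·d_A = (-29.8005,-0.2361)
T_B = V + ((C−V)·d_B)·d_B = V + 6.6449·d_B = (-35.1840,-9.3705)
sweep = 180° − θ = 74.1552°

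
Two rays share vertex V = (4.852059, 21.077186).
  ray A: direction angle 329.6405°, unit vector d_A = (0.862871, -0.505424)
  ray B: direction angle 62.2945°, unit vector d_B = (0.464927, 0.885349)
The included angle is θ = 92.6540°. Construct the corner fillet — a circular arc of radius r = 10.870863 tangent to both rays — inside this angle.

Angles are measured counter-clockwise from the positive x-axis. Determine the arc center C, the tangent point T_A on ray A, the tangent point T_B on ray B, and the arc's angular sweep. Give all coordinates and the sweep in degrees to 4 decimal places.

bisector direction at 15.9675° = (0.961418,0.275092)
center distance |VC| = r/sin(θ/2) = 10.870863/sin(46.3270°) = 15.029688
C = V + |VC|·bis = (19.3019,25.2117)
T_A = V + ((C−V)·d_A)·d_A = V + 10.3786·d_A = (13.8075,15.8316)
T_B = V + ((C−V)·d_B)·d_B = V + 10.3786·d_B = (9.6774,30.2659)
sweep = 180° − θ = 87.3460°

center=(19.3019,25.2117) T_A=(13.8075,15.8316) T_B=(9.6774,30.2659) sweep=87.3460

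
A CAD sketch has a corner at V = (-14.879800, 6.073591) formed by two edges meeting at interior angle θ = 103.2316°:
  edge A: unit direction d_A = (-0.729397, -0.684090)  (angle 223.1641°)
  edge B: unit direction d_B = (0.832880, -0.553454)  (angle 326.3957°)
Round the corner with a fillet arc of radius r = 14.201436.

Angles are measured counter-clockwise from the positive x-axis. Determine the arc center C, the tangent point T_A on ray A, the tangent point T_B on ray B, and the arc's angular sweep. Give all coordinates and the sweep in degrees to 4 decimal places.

center=(-13.3701,-11.9806) T_A=(-23.0852,-1.6221) T_B=(-5.5103,-0.1525) sweep=76.7684

bisector direction at 274.7799° = (0.083328,-0.996522)
center distance |VC| = r/sin(θ/2) = 14.201436/sin(51.6158°) = 18.117203
C = V + |VC|·bis = (-13.3701,-11.9806)
T_A = V + ((C−V)·d_A)·d_A = V + 11.2495·d_A = (-23.0852,-1.6221)
T_B = V + ((C−V)·d_B)·d_B = V + 11.2495·d_B = (-5.5103,-0.1525)
sweep = 180° − θ = 76.7684°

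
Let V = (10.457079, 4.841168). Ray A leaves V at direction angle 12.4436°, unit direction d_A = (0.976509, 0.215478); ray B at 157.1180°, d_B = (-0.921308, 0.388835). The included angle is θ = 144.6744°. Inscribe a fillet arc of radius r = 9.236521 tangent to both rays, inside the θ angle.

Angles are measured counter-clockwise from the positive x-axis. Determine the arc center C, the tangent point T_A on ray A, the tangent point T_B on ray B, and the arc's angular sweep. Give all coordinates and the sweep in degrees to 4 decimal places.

bisector direction at 84.7808° = (0.090966,0.995854)
center distance |VC| = r/sin(θ/2) = 9.236521/sin(72.3372°) = 9.693485
C = V + |VC|·bis = (11.3389,14.4945)
T_A = V + ((C−V)·d_A)·d_A = V + 2.9411·d_A = (13.3291,5.4749)
T_B = V + ((C−V)·d_B)·d_B = V + 2.9411·d_B = (7.7474,5.9848)
sweep = 180° − θ = 35.3256°

center=(11.3389,14.4945) T_A=(13.3291,5.4749) T_B=(7.7474,5.9848) sweep=35.3256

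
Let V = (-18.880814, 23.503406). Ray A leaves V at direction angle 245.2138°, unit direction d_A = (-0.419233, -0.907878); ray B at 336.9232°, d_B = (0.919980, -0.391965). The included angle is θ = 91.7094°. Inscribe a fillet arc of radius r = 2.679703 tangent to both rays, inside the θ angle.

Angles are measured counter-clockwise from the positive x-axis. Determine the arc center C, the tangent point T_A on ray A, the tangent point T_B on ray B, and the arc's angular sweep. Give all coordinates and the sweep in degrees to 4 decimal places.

center=(-17.5384,20.0187) T_A=(-19.9712,21.1421) T_B=(-16.4880,22.4839) sweep=88.2906

bisector direction at 291.0685° = (0.359484,-0.933151)
center distance |VC| = r/sin(θ/2) = 2.679703/sin(45.8547°) = 3.734383
C = V + |VC|·bis = (-17.5384,20.0187)
T_A = V + ((C−V)·d_A)·d_A = V + 2.6009·d_A = (-19.9712,21.1421)
T_B = V + ((C−V)·d_B)·d_B = V + 2.6009·d_B = (-16.4880,22.4839)
sweep = 180° − θ = 88.2906°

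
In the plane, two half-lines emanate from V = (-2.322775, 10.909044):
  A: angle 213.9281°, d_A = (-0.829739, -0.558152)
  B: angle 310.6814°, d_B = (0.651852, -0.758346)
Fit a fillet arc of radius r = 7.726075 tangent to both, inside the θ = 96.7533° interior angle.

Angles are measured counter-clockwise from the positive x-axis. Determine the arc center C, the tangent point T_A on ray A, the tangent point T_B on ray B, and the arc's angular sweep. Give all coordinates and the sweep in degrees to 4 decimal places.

bisector direction at 262.3047° = (-0.133904,-0.990994)
center distance |VC| = r/sin(θ/2) = 7.726075/sin(48.3766°) = 10.335507
C = V + |VC|·bis = (-3.7067,0.6666)
T_A = V + ((C−V)·d_A)·d_A = V + 6.8652·d_A = (-8.0191,7.0772)
T_B = V + ((C−V)·d_B)·d_B = V + 6.8652·d_B = (2.1523,5.7029)
sweep = 180° − θ = 83.2467°

center=(-3.7067,0.6666) T_A=(-8.0191,7.0772) T_B=(2.1523,5.7029) sweep=83.2467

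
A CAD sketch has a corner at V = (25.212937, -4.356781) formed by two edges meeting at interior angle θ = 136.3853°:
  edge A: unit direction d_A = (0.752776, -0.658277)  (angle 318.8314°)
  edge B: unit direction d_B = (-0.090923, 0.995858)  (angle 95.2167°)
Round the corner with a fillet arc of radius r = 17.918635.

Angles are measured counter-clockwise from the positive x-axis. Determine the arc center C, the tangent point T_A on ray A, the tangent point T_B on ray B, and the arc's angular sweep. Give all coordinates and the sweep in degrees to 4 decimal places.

bisector direction at 27.0241° = (0.890816,0.454364)
center distance |VC| = r/sin(θ/2) = 17.918635/sin(68.1927°) = 19.299761
C = V + |VC|·bis = (42.4055,4.4123)
T_A = V + ((C−V)·d_A)·d_A = V + 7.1696·d_A = (30.6100,-9.0764)
T_B = V + ((C−V)·d_B)·d_B = V + 7.1696·d_B = (24.5611,2.7831)
sweep = 180° − θ = 43.6147°

center=(42.4055,4.4123) T_A=(30.6100,-9.0764) T_B=(24.5611,2.7831) sweep=43.6147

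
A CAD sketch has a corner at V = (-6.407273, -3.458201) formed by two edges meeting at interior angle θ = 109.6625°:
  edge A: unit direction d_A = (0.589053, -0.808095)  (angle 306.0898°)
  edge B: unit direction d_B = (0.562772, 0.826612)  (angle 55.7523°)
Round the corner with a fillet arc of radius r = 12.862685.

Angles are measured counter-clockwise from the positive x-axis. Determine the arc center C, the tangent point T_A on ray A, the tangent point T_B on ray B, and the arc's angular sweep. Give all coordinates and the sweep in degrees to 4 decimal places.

center=(9.3257,-3.2053) T_A=(-1.0686,-10.7821) T_B=(-1.3068,4.0335) sweep=70.3375

bisector direction at 0.9211° = (0.999871,0.016075)
center distance |VC| = r/sin(θ/2) = 12.862685/sin(54.8312°) = 15.734957
C = V + |VC|·bis = (9.3257,-3.2053)
T_A = V + ((C−V)·d_A)·d_A = V + 9.0631·d_A = (-1.0686,-10.7821)
T_B = V + ((C−V)·d_B)·d_B = V + 9.0631·d_B = (-1.3068,4.0335)
sweep = 180° − θ = 70.3375°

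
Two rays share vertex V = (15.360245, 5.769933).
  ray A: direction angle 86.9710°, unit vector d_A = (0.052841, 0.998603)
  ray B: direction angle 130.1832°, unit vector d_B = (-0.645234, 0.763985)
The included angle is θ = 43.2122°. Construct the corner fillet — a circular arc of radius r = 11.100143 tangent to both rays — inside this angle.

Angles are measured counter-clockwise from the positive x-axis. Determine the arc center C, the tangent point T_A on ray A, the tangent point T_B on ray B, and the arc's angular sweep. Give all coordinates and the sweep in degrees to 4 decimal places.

center=(5.7566,34.3444) T_A=(16.8412,33.7578) T_B=(-2.7237,27.1822) sweep=136.7878

bisector direction at 108.5771° = (-0.318580,0.947896)
center distance |VC| = r/sin(θ/2) = 11.100143/sin(21.6061°) = 30.145121
C = V + |VC|·bis = (5.7566,34.3444)
T_A = V + ((C−V)·d_A)·d_A = V + 28.0270·d_A = (16.8412,33.7578)
T_B = V + ((C−V)·d_B)·d_B = V + 28.0270·d_B = (-2.7237,27.1822)
sweep = 180° − θ = 136.7878°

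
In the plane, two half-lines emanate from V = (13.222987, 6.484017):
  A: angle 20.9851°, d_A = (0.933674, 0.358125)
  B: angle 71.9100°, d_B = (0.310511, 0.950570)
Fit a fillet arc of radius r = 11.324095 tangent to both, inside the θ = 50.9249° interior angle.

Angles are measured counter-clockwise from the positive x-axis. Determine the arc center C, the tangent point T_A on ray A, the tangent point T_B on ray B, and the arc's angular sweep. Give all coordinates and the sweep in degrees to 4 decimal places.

bisector direction at 46.4475° = (0.689018,0.724744)
center distance |VC| = r/sin(θ/2) = 11.324095/sin(25.4625°) = 26.340037
C = V + |VC|·bis = (31.3718,25.5738)
T_A = V + ((C−V)·d_A)·d_A = V + 23.7816·d_A = (35.4272,15.0008)
T_B = V + ((C−V)·d_B)·d_B = V + 23.7816·d_B = (20.6074,29.0900)
sweep = 180° − θ = 129.0751°

center=(31.3718,25.5738) T_A=(35.4272,15.0008) T_B=(20.6074,29.0900) sweep=129.0751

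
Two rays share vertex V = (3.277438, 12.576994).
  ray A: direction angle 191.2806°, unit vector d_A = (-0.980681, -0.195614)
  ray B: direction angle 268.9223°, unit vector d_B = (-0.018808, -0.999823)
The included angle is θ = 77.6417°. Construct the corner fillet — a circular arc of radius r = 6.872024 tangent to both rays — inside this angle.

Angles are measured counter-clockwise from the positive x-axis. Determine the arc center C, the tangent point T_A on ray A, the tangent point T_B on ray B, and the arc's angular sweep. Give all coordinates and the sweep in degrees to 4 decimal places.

center=(-3.7540,4.1670) T_A=(-5.0983,10.9063) T_B=(3.1168,4.0378) sweep=102.3583

bisector direction at 230.1014° = (-0.641430,-0.767181)
center distance |VC| = r/sin(θ/2) = 6.872024/sin(38.8209°) = 10.962135
C = V + |VC|·bis = (-3.7540,4.1670)
T_A = V + ((C−V)·d_A)·d_A = V + 8.5407·d_A = (-5.0983,10.9063)
T_B = V + ((C−V)·d_B)·d_B = V + 8.5407·d_B = (3.1168,4.0378)
sweep = 180° − θ = 102.3583°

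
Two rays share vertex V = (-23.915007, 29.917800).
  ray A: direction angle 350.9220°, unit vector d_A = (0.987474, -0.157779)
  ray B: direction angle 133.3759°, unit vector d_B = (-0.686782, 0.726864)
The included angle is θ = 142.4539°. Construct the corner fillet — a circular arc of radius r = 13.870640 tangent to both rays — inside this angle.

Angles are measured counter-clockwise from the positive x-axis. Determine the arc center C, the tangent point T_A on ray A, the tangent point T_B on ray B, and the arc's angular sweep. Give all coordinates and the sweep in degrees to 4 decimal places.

center=(-17.0709,42.8708) T_A=(-19.2594,29.1739) T_B=(-27.1530,33.3447) sweep=37.5461

bisector direction at 62.1490° = (0.467175,0.884165)
center distance |VC| = r/sin(θ/2) = 13.870640/sin(71.2270°) = 14.650010
C = V + |VC|·bis = (-17.0709,42.8708)
T_A = V + ((C−V)·d_A)·d_A = V + 4.7147·d_A = (-19.2594,29.1739)
T_B = V + ((C−V)·d_B)·d_B = V + 4.7147·d_B = (-27.1530,33.3447)
sweep = 180° − θ = 37.5461°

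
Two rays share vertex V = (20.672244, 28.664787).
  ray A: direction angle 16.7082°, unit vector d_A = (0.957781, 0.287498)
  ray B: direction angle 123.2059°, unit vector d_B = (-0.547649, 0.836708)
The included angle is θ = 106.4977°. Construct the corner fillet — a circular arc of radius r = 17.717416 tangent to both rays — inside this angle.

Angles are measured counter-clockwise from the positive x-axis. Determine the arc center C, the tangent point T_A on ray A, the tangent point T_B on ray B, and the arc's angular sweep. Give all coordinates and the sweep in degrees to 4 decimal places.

center=(28.2507,49.4380) T_A=(33.3444,32.4686) T_B=(13.4264,39.7351) sweep=73.5023

bisector direction at 69.9570° = (0.342724,0.939436)
center distance |VC| = r/sin(θ/2) = 17.717416/sin(53.2488°) = 22.112446
C = V + |VC|·bis = (28.2507,49.4380)
T_A = V + ((C−V)·d_A)·d_A = V + 13.2308·d_A = (33.3444,32.4686)
T_B = V + ((C−V)·d_B)·d_B = V + 13.2308·d_B = (13.4264,39.7351)
sweep = 180° − θ = 73.5023°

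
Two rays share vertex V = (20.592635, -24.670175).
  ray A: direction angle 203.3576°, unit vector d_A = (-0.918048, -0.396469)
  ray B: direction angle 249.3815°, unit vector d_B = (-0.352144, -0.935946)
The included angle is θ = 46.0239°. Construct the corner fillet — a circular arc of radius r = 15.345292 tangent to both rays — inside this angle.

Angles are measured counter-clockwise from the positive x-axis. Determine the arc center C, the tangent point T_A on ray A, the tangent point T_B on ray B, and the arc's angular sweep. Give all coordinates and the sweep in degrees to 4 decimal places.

bisector direction at 226.3696° = (-0.690004,-0.723805)
center distance |VC| = r/sin(θ/2) = 15.345292/sin(23.0119°) = 39.253991
C = V + |VC|·bis = (-6.4928,-53.0824)
T_A = V + ((C−V)·d_A)·d_A = V + 36.1303·d_A = (-12.5767,-38.9947)
T_B = V + ((C−V)·d_B)·d_B = V + 36.1303·d_B = (7.8696,-58.4862)
sweep = 180° − θ = 133.9761°

center=(-6.4928,-53.0824) T_A=(-12.5767,-38.9947) T_B=(7.8696,-58.4862) sweep=133.9761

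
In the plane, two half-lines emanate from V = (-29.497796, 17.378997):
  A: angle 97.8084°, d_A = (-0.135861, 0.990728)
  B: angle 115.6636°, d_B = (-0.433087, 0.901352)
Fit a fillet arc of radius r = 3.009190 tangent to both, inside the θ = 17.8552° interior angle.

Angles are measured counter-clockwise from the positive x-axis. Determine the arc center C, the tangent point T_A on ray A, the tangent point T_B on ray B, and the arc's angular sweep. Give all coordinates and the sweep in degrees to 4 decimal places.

center=(-35.0816,35.9485) T_A=(-32.1003,36.3573) T_B=(-37.7940,34.6452) sweep=162.1448

bisector direction at 106.7360° = (-0.287962,0.957642)
center distance |VC| = r/sin(θ/2) = 3.009190/sin(8.9276°) = 19.390825
C = V + |VC|·bis = (-35.0816,35.9485)
T_A = V + ((C−V)·d_A)·d_A = V + 19.1559·d_A = (-32.1003,36.3573)
T_B = V + ((C−V)·d_B)·d_B = V + 19.1559·d_B = (-37.7940,34.6452)
sweep = 180° − θ = 162.1448°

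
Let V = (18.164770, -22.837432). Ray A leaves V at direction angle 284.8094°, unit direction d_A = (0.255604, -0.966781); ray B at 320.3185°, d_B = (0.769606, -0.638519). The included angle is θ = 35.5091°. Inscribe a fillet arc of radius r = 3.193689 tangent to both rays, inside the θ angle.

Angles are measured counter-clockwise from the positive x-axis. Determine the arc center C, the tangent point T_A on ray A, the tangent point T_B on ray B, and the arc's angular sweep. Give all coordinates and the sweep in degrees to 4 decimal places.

center=(23.8019,-31.6641) T_A=(20.7143,-32.4805) T_B=(25.8411,-29.2062) sweep=144.4909

bisector direction at 302.5639° = (0.538241,-0.842791)
center distance |VC| = r/sin(θ/2) = 3.193689/sin(17.7545°) = 10.473174
C = V + |VC|·bis = (23.8019,-31.6641)
T_A = V + ((C−V)·d_A)·d_A = V + 9.9744·d_A = (20.7143,-32.4805)
T_B = V + ((C−V)·d_B)·d_B = V + 9.9744·d_B = (25.8411,-29.2062)
sweep = 180° − θ = 144.4909°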